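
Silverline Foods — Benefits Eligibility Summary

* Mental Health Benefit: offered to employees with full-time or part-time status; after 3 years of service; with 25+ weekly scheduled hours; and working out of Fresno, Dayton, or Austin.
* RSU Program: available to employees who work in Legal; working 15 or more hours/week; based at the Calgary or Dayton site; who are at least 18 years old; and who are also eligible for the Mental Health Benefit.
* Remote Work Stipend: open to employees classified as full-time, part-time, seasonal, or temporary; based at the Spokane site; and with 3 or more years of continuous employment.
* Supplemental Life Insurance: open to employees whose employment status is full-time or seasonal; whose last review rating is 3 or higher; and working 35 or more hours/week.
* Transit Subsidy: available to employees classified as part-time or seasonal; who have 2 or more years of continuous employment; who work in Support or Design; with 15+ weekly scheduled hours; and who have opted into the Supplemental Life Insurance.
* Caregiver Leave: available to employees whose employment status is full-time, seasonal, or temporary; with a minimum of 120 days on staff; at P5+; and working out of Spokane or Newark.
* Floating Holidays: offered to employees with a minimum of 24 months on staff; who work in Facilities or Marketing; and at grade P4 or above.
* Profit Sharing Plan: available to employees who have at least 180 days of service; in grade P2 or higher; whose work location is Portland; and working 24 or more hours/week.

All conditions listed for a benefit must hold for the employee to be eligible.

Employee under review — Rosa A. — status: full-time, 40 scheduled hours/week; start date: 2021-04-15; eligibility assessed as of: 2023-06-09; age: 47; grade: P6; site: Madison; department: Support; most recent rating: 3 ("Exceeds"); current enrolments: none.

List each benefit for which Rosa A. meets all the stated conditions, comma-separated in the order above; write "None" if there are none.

Supplemental Life Insurance

Service from 2021-04-15 to 2023-06-09: 785 days.
Mental Health Benefit — status full-time ✓; service 785 days < 3 years (≈1095 days) ✗ → not eligible.
RSU Program — dept Support ✗ → not eligible.
Remote Work Stipend — status full-time ✓; site Madison ✗ (not Spokane) → not eligible.
Supplemental Life Insurance — status full-time ✓; rating 3 ≥ 3 ✓; 40 hrs/wk ≥ 35 ✓ → eligible.
Transit Subsidy — status full-time ✗ (requires part-time or seasonal) → not eligible.
Caregiver Leave — status full-time ✓; service 785 days ≥ 120 days ✓; grade P6 ≥ P5 ✓; site Madison ✗ (not Spokane or Newark) → not eligible.
Floating Holidays — service 785 days ≥ 24 months (≈720 days) ✓; dept Support ✗ → not eligible.
Profit Sharing Plan — service 785 days ≥ 180 days ✓; grade P6 ≥ P2 ✓; site Madison ✗ (not Portland) → not eligible.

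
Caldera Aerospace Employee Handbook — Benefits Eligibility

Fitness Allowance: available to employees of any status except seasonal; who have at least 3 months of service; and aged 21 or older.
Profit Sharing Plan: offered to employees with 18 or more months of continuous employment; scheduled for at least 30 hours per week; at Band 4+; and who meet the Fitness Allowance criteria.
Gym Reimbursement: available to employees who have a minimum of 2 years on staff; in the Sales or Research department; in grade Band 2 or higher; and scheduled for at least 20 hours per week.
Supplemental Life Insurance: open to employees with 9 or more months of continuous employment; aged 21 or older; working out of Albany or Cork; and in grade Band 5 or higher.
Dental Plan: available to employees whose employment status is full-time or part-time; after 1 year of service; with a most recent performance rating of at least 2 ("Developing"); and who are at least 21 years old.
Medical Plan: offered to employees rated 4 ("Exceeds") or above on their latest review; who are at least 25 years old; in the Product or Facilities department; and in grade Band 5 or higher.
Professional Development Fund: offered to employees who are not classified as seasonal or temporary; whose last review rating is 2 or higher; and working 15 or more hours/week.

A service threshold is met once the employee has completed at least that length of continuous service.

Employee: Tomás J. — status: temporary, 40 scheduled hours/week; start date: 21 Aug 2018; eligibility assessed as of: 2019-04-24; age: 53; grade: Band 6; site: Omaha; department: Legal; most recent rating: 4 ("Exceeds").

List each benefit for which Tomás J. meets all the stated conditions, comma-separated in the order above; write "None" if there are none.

Fitness Allowance

Service from 21 Aug 2018 to 2019-04-24: 246 days.
Fitness Allowance — status temporary ✓ (not excluded); service 246 days ≥ 3 months (≈90 days) ✓; age 53 ≥ 21 ✓ → eligible.
Profit Sharing Plan — service 246 days < 18 months (≈540 days) ✗ → not eligible.
Gym Reimbursement — service 246 days < 2 years (≈730 days) ✗ → not eligible.
Supplemental Life Insurance — service 246 days < 9 months (≈270 days) ✗ → not eligible.
Dental Plan — status temporary ✗ (requires full-time or part-time) → not eligible.
Medical Plan — rating 4 ≥ 4 ✓; age 53 ≥ 25 ✓; dept Legal ✗ → not eligible.
Professional Development Fund — status temporary ✗ (excluded) → not eligible.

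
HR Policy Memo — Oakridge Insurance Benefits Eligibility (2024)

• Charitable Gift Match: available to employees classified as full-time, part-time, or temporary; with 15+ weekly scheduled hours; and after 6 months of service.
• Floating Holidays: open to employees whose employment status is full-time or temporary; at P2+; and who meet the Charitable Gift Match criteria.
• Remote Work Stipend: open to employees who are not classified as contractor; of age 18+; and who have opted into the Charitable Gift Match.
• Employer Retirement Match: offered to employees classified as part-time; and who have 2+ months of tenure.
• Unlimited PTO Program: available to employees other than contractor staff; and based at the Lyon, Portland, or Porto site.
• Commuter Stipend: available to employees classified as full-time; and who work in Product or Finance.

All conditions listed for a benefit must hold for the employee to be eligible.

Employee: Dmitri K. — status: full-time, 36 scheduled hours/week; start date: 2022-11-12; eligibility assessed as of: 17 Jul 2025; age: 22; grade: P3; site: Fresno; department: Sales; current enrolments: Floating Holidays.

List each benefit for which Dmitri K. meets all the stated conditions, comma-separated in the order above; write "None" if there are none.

Charitable Gift Match, Floating Holidays

Service from 2022-11-12 to 17 Jul 2025: 978 days.
Charitable Gift Match — status full-time ✓; 36 hrs/wk ≥ 15 ✓; service 978 days ≥ 6 months (≈180 days) ✓ → eligible.
Floating Holidays — status full-time ✓; grade P3 ≥ P2 ✓; eligible for Charitable Gift Match ✓ → eligible.
Remote Work Stipend — status full-time ✓ (not excluded); age 22 ≥ 18 ✓; not enrolled in Charitable Gift Match ✗ → not eligible.
Employer Retirement Match — status full-time ✗ (requires part-time) → not eligible.
Unlimited PTO Program — status full-time ✓ (not excluded); site Fresno ✗ (not Lyon, Portland, or Porto) → not eligible.
Commuter Stipend — status full-time ✓; dept Sales ✗ → not eligible.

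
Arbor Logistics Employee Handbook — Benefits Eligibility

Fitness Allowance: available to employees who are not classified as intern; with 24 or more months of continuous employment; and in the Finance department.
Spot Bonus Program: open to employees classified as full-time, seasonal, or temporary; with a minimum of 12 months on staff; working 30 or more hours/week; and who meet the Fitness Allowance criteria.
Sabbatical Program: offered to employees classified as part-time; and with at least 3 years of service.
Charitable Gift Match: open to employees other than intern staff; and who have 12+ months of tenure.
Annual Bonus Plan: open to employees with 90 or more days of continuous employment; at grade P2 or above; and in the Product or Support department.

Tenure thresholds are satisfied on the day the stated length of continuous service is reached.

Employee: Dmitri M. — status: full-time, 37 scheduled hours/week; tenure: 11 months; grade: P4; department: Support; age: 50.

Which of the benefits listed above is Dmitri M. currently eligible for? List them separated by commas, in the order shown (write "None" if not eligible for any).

Fitness Allowance — status full-time ✓ (not excluded); service 11 months < 24 months ✗ → not eligible.
Spot Bonus Program — status full-time ✓; service 11 months < 12 months ✗ → not eligible.
Sabbatical Program — status full-time ✗ (requires part-time) → not eligible.
Charitable Gift Match — status full-time ✓ (not excluded); service 11 months < 12 months ✗ → not eligible.
Annual Bonus Plan — service 11 months ≥ 90 days ✓; grade P4 ≥ P2 ✓; dept Support ✓ → eligible.

Annual Bonus Plan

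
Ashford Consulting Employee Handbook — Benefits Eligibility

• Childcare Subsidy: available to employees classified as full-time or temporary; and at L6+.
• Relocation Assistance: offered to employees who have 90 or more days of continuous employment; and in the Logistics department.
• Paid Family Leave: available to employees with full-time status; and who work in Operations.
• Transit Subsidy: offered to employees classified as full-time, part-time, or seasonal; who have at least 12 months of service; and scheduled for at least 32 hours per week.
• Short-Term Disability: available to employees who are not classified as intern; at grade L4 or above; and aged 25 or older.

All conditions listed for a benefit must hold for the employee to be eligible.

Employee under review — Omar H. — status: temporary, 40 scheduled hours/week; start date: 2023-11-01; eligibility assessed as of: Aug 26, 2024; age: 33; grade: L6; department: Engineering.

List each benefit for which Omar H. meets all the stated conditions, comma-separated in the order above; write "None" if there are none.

Childcare Subsidy, Short-Term Disability

Service from 2023-11-01 to Aug 26, 2024: 299 days.
Childcare Subsidy — status temporary ✓; grade L6 ≥ L6 ✓ → eligible.
Relocation Assistance — service 299 days ≥ 90 days ✓; dept Engineering ✗ → not eligible.
Paid Family Leave — status temporary ✗ (requires full-time) → not eligible.
Transit Subsidy — status temporary ✗ (requires full-time, part-time, or seasonal) → not eligible.
Short-Term Disability — status temporary ✓ (not excluded); grade L6 ≥ L4 ✓; age 33 ≥ 25 ✓ → eligible.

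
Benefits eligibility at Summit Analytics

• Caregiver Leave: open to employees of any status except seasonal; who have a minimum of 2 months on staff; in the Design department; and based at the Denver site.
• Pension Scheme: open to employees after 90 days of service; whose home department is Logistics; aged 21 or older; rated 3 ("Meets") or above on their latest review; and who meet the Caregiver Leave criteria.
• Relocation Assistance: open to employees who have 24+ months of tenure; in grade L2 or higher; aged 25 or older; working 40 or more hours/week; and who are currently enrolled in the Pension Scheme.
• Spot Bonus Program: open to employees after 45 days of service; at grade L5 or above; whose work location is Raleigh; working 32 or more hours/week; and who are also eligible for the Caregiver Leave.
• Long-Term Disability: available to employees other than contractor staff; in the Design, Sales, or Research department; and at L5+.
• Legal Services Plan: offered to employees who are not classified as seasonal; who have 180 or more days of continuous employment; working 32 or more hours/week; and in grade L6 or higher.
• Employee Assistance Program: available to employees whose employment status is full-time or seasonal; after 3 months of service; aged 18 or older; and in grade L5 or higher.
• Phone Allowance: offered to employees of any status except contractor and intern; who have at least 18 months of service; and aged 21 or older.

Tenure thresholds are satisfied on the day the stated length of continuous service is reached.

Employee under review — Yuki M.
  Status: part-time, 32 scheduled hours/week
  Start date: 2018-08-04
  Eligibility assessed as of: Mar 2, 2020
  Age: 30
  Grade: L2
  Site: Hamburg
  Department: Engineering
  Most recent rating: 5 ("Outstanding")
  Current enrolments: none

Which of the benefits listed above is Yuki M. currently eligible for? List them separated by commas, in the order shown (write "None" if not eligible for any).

Phone Allowance

Service from 2018-08-04 to Mar 2, 2020: 576 days.
Caregiver Leave — status part-time ✓ (not excluded); service 576 days ≥ 2 months (≈60 days) ✓; dept Engineering ✗ → not eligible.
Pension Scheme — service 576 days ≥ 90 days ✓; dept Engineering ✗ → not eligible.
Relocation Assistance — service 576 days < 24 months (≈720 days) ✗ → not eligible.
Spot Bonus Program — service 576 days ≥ 45 days ✓; grade L2 < L5 ✗ → not eligible.
Long-Term Disability — status part-time ✓ (not excluded); dept Engineering ✗ → not eligible.
Legal Services Plan — status part-time ✓ (not excluded); service 576 days ≥ 180 days ✓; 32 hrs/wk ≥ 32 ✓; grade L2 < L6 ✗ → not eligible.
Employee Assistance Program — status part-time ✗ (requires full-time or seasonal) → not eligible.
Phone Allowance — status part-time ✓ (not excluded); service 576 days ≥ 18 months (≈540 days) ✓; age 30 ≥ 21 ✓ → eligible.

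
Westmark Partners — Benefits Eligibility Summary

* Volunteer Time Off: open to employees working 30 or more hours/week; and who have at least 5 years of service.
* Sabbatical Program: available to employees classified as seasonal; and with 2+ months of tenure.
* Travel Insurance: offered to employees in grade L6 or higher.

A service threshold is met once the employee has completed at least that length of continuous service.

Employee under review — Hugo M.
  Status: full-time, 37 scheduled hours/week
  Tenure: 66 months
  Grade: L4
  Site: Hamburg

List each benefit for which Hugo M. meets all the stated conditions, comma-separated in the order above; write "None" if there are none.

Volunteer Time Off — 37 hrs/wk ≥ 30 ✓; service 66 months ≥ 5 years (≈1825 days) ✓ → eligible.
Sabbatical Program — status full-time ✗ (requires seasonal) → not eligible.
Travel Insurance — grade L4 < L6 ✗ → not eligible.

Volunteer Time Off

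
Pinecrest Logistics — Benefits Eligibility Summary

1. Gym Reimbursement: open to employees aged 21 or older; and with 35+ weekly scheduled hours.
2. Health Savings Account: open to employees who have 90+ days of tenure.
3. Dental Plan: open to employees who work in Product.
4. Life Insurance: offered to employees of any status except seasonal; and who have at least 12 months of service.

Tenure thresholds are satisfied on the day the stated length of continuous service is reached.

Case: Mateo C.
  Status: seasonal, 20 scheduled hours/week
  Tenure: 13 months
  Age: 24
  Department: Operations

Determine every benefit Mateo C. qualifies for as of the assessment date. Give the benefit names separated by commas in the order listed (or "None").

Health Savings Account

Gym Reimbursement — age 24 ≥ 21 ✓; 20 hrs/wk < 35 ✗ → not eligible.
Health Savings Account — service 13 months ≥ 90 days ✓ → eligible.
Dental Plan — dept Operations ✗ → not eligible.
Life Insurance — status seasonal ✗ (excluded) → not eligible.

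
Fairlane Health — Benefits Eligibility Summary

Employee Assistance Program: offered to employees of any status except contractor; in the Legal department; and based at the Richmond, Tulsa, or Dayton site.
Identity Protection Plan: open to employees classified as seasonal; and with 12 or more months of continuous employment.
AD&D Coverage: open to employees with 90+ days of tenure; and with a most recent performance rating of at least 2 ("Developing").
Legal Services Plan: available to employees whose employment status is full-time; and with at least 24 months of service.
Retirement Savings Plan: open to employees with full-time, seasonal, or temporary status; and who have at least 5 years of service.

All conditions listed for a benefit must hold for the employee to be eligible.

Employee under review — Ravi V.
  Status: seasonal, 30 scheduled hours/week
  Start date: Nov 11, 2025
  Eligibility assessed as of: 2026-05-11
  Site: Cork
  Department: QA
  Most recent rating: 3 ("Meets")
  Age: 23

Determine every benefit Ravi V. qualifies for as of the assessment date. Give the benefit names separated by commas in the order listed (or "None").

AD&D Coverage

Service from Nov 11, 2025 to 2026-05-11: 181 days.
Employee Assistance Program — status seasonal ✓ (not excluded); dept QA ✗ → not eligible.
Identity Protection Plan — status seasonal ✓; service 181 days < 12 months (≈360 days) ✗ → not eligible.
AD&D Coverage — service 181 days ≥ 90 days ✓; rating 3 ≥ 2 ✓ → eligible.
Legal Services Plan — status seasonal ✗ (requires full-time) → not eligible.
Retirement Savings Plan — status seasonal ✓; service 181 days < 5 years (≈1825 days) ✗ → not eligible.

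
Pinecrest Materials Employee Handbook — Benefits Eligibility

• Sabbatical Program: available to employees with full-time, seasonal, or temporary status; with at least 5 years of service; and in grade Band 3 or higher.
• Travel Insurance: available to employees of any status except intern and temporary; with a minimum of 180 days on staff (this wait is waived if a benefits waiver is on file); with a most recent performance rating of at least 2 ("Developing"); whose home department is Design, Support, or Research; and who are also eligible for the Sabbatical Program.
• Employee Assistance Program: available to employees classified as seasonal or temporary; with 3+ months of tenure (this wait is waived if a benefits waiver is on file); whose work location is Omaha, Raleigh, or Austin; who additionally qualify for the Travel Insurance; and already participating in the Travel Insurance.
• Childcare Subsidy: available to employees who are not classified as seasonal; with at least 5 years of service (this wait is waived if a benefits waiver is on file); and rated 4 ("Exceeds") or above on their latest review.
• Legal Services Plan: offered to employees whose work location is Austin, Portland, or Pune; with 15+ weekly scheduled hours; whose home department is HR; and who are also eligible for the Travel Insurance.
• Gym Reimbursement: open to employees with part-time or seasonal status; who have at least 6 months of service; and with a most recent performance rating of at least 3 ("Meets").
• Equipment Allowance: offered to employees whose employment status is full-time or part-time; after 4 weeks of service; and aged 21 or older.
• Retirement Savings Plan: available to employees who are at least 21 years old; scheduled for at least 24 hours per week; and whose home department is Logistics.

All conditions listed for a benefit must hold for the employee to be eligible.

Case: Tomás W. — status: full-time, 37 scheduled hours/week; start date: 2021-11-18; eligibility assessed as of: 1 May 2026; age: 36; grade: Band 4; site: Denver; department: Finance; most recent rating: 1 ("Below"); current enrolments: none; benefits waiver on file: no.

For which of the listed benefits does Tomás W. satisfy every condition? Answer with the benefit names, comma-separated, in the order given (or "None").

Equipment Allowance

Service from 2021-11-18 to 1 May 2026: 1625 days.
Sabbatical Program — status full-time ✓; service 1625 days < 5 years (≈1825 days) ✗ → not eligible.
Travel Insurance — status full-time ✓ (not excluded); no waiver, service 1625 days ≥ 180 days ✓; rating 1 < 2 ✗ → not eligible.
Employee Assistance Program — status full-time ✗ (requires seasonal or temporary) → not eligible.
Childcare Subsidy — status full-time ✓ (not excluded); no waiver, service 1625 days < 5 years (≈1825 days) ✗ → not eligible.
Legal Services Plan — site Denver ✗ (not Austin, Portland, or Pune) → not eligible.
Gym Reimbursement — status full-time ✗ (requires part-time or seasonal) → not eligible.
Equipment Allowance — status full-time ✓; service 1625 days ≥ 4 weeks (≈28 days) ✓; age 36 ≥ 21 ✓ → eligible.
Retirement Savings Plan — age 36 ≥ 21 ✓; 37 hrs/wk ≥ 24 ✓; dept Finance ✗ → not eligible.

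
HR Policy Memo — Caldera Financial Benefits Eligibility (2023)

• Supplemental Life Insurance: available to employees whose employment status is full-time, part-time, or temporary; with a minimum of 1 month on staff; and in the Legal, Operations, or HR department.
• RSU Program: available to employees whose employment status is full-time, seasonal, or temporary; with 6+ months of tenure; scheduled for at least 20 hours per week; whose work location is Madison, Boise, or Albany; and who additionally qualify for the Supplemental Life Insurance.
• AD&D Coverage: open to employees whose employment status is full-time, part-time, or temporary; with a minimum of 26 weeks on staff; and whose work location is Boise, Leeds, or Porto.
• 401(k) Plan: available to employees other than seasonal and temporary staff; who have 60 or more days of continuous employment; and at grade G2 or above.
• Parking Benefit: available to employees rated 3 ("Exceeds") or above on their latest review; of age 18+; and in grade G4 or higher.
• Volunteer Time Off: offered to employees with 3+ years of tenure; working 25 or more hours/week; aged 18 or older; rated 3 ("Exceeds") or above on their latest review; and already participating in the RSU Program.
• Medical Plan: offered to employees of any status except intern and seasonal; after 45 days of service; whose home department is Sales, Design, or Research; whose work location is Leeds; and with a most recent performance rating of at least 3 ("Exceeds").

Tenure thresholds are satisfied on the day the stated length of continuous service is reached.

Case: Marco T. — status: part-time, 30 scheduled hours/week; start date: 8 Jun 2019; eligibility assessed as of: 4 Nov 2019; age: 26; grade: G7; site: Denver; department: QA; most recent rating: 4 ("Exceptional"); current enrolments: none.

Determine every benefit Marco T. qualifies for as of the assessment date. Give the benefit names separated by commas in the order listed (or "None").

Service from 8 Jun 2019 to 4 Nov 2019: 149 days.
Supplemental Life Insurance — status part-time ✓; service 149 days ≥ 1 month (≈30 days) ✓; dept QA ✗ → not eligible.
RSU Program — status part-time ✗ (requires full-time, seasonal, or temporary) → not eligible.
AD&D Coverage — status part-time ✓; service 149 days < 26 weeks (≈182 days) ✗ → not eligible.
401(k) Plan — status part-time ✓ (not excluded); service 149 days ≥ 60 days ✓; grade G7 ≥ G2 ✓ → eligible.
Parking Benefit — rating 4 ≥ 3 ✓; age 26 ≥ 18 ✓; grade G7 ≥ G4 ✓ → eligible.
Volunteer Time Off — service 149 days < 3 years (≈1095 days) ✗ → not eligible.
Medical Plan — status part-time ✓ (not excluded); service 149 days ≥ 45 days ✓; dept QA ✗ → not eligible.

401(k) Plan, Parking Benefit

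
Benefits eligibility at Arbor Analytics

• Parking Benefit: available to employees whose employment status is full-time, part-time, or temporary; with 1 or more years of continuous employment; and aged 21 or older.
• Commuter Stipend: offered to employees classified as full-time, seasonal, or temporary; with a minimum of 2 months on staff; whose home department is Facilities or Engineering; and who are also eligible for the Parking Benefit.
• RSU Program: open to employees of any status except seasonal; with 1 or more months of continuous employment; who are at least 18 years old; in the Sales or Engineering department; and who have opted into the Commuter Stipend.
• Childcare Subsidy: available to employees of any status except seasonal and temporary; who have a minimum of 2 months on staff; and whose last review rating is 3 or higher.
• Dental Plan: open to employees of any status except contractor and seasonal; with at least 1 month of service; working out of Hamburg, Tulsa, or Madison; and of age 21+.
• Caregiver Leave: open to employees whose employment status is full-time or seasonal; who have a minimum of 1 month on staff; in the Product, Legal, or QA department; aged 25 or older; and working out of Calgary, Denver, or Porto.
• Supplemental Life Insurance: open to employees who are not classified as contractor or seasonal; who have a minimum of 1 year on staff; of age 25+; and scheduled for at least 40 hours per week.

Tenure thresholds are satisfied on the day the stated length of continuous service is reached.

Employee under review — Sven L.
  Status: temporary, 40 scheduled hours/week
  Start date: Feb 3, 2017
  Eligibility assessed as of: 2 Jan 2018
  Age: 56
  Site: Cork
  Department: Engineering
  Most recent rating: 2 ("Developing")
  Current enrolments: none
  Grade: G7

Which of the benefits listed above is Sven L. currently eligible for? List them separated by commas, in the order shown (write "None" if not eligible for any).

None

Service from Feb 3, 2017 to 2 Jan 2018: 333 days.
Parking Benefit — status temporary ✓; service 333 days < 1 year (≈365 days) ✗ → not eligible.
Commuter Stipend — status temporary ✓; service 333 days ≥ 2 months (≈60 days) ✓; dept Engineering ✓; not eligible for Parking Benefit ✗ → not eligible.
RSU Program — status temporary ✓ (not excluded); service 333 days ≥ 1 month (≈30 days) ✓; age 56 ≥ 18 ✓; dept Engineering ✓; not enrolled in Commuter Stipend ✗ → not eligible.
Childcare Subsidy — status temporary ✗ (excluded) → not eligible.
Dental Plan — status temporary ✓ (not excluded); service 333 days ≥ 1 month (≈30 days) ✓; site Cork ✗ (not Hamburg, Tulsa, or Madison) → not eligible.
Caregiver Leave — status temporary ✗ (requires full-time or seasonal) → not eligible.
Supplemental Life Insurance — status temporary ✓ (not excluded); service 333 days < 1 year (≈365 days) ✗ → not eligible.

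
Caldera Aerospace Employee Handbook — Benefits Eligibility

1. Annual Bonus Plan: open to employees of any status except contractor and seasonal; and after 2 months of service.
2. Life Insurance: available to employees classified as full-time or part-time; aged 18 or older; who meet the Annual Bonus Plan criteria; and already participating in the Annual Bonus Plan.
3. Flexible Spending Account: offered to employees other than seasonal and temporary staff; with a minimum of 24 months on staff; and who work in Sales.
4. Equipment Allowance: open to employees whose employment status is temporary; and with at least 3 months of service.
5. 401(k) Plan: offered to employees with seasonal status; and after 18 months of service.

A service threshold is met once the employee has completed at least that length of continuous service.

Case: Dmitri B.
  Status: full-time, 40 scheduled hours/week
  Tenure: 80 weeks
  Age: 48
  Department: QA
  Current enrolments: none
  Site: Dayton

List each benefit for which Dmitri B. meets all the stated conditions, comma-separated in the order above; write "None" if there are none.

Annual Bonus Plan

Annual Bonus Plan — status full-time ✓ (not excluded); service 80 weeks ≥ 2 months (≈60 days) ✓ → eligible.
Life Insurance — status full-time ✓; age 48 ≥ 18 ✓; eligible for Annual Bonus Plan ✓; not enrolled in Annual Bonus Plan ✗ → not eligible.
Flexible Spending Account — status full-time ✓ (not excluded); service 80 weeks < 24 months (≈720 days) ✗ → not eligible.
Equipment Allowance — status full-time ✗ (requires temporary) → not eligible.
401(k) Plan — status full-time ✗ (requires seasonal) → not eligible.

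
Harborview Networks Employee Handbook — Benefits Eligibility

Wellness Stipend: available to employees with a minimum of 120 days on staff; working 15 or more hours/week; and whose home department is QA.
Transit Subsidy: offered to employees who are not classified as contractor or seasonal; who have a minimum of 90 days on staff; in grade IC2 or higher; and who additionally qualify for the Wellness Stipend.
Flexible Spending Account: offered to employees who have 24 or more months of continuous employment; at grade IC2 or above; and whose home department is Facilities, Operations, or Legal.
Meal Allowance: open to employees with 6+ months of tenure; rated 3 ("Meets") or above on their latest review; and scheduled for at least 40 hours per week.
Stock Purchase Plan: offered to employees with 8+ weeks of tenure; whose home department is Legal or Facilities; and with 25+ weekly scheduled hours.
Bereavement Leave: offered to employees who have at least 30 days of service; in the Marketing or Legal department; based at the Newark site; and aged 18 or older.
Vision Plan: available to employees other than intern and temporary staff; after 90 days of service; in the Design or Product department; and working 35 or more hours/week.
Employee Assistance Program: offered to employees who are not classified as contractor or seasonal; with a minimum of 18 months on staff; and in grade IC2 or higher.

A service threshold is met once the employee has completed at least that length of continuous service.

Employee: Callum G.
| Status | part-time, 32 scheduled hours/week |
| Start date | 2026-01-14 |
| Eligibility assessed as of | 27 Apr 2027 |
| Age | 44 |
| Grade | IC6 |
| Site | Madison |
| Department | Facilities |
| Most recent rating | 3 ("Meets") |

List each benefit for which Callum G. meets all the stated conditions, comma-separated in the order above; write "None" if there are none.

Service from 2026-01-14 to 27 Apr 2027: 468 days.
Wellness Stipend — service 468 days ≥ 120 days ✓; 32 hrs/wk ≥ 15 ✓; dept Facilities ✗ → not eligible.
Transit Subsidy — status part-time ✓ (not excluded); service 468 days ≥ 90 days ✓; grade IC6 ≥ IC2 ✓; not eligible for Wellness Stipend ✗ → not eligible.
Flexible Spending Account — service 468 days < 24 months (≈720 days) ✗ → not eligible.
Meal Allowance — service 468 days ≥ 6 months (≈180 days) ✓; rating 3 ≥ 3 ✓; 32 hrs/wk < 40 ✗ → not eligible.
Stock Purchase Plan — service 468 days ≥ 8 weeks (≈56 days) ✓; dept Facilities ✓; 32 hrs/wk ≥ 25 ✓ → eligible.
Bereavement Leave — service 468 days ≥ 30 days ✓; dept Facilities ✗ → not eligible.
Vision Plan — status part-time ✓ (not excluded); service 468 days ≥ 90 days ✓; dept Facilities ✗ → not eligible.
Employee Assistance Program — status part-time ✓ (not excluded); service 468 days < 18 months (≈540 days) ✗ → not eligible.

Stock Purchase Plan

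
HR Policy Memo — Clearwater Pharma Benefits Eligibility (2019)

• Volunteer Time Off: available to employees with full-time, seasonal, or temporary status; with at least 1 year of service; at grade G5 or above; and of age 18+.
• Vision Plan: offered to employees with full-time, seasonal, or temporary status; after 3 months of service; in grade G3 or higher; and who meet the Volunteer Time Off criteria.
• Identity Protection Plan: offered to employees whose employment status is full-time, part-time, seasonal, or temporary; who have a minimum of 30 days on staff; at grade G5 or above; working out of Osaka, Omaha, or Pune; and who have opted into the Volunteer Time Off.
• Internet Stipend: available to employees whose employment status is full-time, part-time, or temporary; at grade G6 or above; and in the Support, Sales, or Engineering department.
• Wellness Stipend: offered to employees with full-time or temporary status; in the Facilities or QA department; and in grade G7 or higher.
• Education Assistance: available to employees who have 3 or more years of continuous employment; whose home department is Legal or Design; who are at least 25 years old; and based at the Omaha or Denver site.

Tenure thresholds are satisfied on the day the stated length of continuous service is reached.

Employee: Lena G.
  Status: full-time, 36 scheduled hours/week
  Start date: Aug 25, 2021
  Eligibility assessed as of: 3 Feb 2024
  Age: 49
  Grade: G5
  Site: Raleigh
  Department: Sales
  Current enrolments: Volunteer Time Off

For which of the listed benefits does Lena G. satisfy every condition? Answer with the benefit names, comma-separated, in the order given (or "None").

Volunteer Time Off, Vision Plan

Service from Aug 25, 2021 to 3 Feb 2024: 892 days.
Volunteer Time Off — status full-time ✓; service 892 days ≥ 1 year (≈365 days) ✓; grade G5 ≥ G5 ✓; age 49 ≥ 18 ✓ → eligible.
Vision Plan — status full-time ✓; service 892 days ≥ 3 months (≈90 days) ✓; grade G5 ≥ G3 ✓; eligible for Volunteer Time Off ✓ → eligible.
Identity Protection Plan — status full-time ✓; service 892 days ≥ 30 days ✓; grade G5 ≥ G5 ✓; site Raleigh ✗ (not Osaka, Omaha, or Pune) → not eligible.
Internet Stipend — status full-time ✓; grade G5 < G6 ✗ → not eligible.
Wellness Stipend — status full-time ✓; dept Sales ✗ → not eligible.
Education Assistance — service 892 days < 3 years (≈1095 days) ✗ → not eligible.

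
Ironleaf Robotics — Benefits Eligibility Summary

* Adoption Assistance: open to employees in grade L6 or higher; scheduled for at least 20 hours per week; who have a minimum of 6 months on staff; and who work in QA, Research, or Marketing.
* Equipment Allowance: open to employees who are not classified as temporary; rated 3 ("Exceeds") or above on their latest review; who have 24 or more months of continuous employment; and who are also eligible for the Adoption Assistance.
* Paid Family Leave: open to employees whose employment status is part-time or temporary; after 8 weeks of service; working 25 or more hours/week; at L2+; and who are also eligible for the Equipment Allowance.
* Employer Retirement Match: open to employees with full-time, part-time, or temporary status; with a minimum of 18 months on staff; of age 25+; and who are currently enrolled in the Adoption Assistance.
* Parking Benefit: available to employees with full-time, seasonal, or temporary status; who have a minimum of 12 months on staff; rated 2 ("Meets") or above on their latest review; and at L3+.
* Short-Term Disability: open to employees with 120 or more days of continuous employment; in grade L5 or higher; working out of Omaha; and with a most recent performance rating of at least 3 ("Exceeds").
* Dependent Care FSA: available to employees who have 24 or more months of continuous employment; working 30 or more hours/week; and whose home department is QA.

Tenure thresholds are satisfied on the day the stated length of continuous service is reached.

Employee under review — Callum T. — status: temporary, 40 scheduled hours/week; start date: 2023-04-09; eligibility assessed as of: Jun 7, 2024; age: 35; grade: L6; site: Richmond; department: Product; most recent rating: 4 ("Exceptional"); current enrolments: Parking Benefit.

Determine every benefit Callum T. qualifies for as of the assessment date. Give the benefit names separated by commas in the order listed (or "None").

Parking Benefit

Service from 2023-04-09 to Jun 7, 2024: 425 days.
Adoption Assistance — grade L6 ≥ L6 ✓; 40 hrs/wk ≥ 20 ✓; service 425 days ≥ 6 months (≈180 days) ✓; dept Product ✗ → not eligible.
Equipment Allowance — status temporary ✗ (excluded) → not eligible.
Paid Family Leave — status temporary ✓; service 425 days ≥ 8 weeks (≈56 days) ✓; 40 hrs/wk ≥ 25 ✓; grade L6 ≥ L2 ✓; not eligible for Equipment Allowance ✗ → not eligible.
Employer Retirement Match — status temporary ✓; service 425 days < 18 months (≈540 days) ✗ → not eligible.
Parking Benefit — status temporary ✓; service 425 days ≥ 12 months (≈360 days) ✓; rating 4 ≥ 2 ✓; grade L6 ≥ L3 ✓ → eligible.
Short-Term Disability — service 425 days ≥ 120 days ✓; grade L6 ≥ L5 ✓; site Richmond ✗ (not Omaha) → not eligible.
Dependent Care FSA — service 425 days < 24 months (≈720 days) ✗ → not eligible.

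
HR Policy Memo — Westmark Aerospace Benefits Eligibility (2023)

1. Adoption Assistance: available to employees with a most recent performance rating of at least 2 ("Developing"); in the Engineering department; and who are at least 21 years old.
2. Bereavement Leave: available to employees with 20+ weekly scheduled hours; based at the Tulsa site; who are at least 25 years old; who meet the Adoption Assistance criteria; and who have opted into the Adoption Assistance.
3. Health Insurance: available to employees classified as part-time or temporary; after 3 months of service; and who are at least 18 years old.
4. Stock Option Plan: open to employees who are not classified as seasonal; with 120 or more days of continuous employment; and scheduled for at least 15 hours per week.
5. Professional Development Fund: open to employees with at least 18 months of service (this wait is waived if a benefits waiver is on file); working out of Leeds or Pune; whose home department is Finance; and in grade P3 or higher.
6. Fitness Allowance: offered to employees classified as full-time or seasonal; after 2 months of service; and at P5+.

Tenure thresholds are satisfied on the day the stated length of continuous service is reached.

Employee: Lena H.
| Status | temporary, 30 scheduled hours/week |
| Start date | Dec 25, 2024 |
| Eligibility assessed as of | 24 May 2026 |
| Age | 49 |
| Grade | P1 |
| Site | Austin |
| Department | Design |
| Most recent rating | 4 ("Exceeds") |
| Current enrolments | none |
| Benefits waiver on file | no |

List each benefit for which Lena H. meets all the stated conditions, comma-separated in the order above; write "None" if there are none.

Health Insurance, Stock Option Plan

Service from Dec 25, 2024 to 24 May 2026: 515 days.
Adoption Assistance — rating 4 ≥ 2 ✓; dept Design ✗ → not eligible.
Bereavement Leave — 30 hrs/wk ≥ 20 ✓; site Austin ✗ (not Tulsa) → not eligible.
Health Insurance — status temporary ✓; service 515 days ≥ 3 months (≈90 days) ✓; age 49 ≥ 18 ✓ → eligible.
Stock Option Plan — status temporary ✓ (not excluded); service 515 days ≥ 120 days ✓; 30 hrs/wk ≥ 15 ✓ → eligible.
Professional Development Fund — no waiver, service 515 days < 18 months (≈540 days) ✗ → not eligible.
Fitness Allowance — status temporary ✗ (requires full-time or seasonal) → not eligible.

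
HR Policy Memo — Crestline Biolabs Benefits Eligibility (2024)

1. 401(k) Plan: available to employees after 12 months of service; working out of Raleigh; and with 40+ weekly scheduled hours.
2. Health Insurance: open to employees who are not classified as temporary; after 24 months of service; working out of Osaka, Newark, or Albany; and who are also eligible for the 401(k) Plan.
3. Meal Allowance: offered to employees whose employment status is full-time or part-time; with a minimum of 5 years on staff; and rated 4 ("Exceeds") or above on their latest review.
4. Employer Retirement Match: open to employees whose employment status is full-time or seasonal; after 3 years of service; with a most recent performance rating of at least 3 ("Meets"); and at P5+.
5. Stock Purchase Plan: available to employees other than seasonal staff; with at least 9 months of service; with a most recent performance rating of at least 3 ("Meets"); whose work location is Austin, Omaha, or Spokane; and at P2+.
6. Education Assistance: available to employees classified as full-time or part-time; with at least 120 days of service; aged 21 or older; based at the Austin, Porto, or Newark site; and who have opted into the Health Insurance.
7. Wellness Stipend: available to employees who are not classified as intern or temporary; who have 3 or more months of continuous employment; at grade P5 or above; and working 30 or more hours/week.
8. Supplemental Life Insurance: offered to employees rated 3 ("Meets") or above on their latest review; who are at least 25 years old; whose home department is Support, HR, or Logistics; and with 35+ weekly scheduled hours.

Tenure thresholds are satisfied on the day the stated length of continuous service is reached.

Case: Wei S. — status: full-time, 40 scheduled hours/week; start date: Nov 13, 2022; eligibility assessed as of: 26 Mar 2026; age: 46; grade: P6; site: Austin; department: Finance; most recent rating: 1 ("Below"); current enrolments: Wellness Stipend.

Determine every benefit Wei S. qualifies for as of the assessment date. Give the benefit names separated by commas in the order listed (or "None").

Service from Nov 13, 2022 to 26 Mar 2026: 1229 days.
401(k) Plan — service 1229 days ≥ 12 months (≈360 days) ✓; site Austin ✗ (not Raleigh) → not eligible.
Health Insurance — status full-time ✓ (not excluded); service 1229 days ≥ 24 months (≈720 days) ✓; site Austin ✗ (not Osaka, Newark, or Albany) → not eligible.
Meal Allowance — status full-time ✓; service 1229 days < 5 years (≈1825 days) ✗ → not eligible.
Employer Retirement Match — status full-time ✓; service 1229 days ≥ 3 years (≈1095 days) ✓; rating 1 < 3 ✗ → not eligible.
Stock Purchase Plan — status full-time ✓ (not excluded); service 1229 days ≥ 9 months (≈270 days) ✓; rating 1 < 3 ✗ → not eligible.
Education Assistance — status full-time ✓; service 1229 days ≥ 120 days ✓; age 46 ≥ 21 ✓; site Austin ✓; not enrolled in Health Insurance ✗ → not eligible.
Wellness Stipend — status full-time ✓ (not excluded); service 1229 days ≥ 3 months (≈90 days) ✓; grade P6 ≥ P5 ✓; 40 hrs/wk ≥ 30 ✓ → eligible.
Supplemental Life Insurance — rating 1 < 3 ✗ → not eligible.

Wellness Stipend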